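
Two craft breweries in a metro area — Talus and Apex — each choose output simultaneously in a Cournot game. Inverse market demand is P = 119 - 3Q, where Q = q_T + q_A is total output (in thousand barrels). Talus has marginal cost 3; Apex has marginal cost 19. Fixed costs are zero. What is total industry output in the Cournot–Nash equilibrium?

24

Talus's profit: π_T = (119 - 3Q)q_T - (3q_T). Setting ∂π_T/∂q_T = 0: 116 - 6q_T - 3(q_A) = 0.
Apex's profit: π_A = (119 - 3Q)q_A - (19q_A). Setting ∂π_A/∂q_A = 0: 100 - 6q_A - 3(q_T) = 0.
Rearranging gives the reaction functions q_T = (116 - 3q_A)/6 and q_A = (100 - 3q_T)/6.
Substituting one into the other gives q_T = 44/3 and q_A = 28/3.
Total output Q = 44/3 + 28/3 = 24.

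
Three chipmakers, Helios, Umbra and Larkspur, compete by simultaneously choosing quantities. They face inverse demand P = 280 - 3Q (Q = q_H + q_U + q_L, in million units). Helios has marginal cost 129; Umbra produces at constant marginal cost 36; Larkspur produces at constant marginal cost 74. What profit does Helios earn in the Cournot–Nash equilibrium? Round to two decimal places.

Helios's profit: π_H = (280 - 3Q)q_H - (129q_H). Setting ∂π_H/∂q_H = 0: 151 - 6q_H - 3(q_U + q_L) = 0.
Umbra's first-order condition: 244 - 6q_U - 3(q_H + q_L) = 0.
Larkspur's first-order condition: 206 - 6q_L - 3(q_H + q_U) = 0.
Summing all 3 equations gives 601 − 12Q = 0, hence Q = 601/12.
Back-substituting: q_H = (151 − 601/4)/3 = 1/4, q_U = (244 − 601/4)/3 = 125/4, q_L = (206 − 601/4)/3 = 223/12.
Price P = 280 - 3·(601/12) = 519/4.
Helios's profit: (519/4 - 129)·(1/4) = 3/16.

0.19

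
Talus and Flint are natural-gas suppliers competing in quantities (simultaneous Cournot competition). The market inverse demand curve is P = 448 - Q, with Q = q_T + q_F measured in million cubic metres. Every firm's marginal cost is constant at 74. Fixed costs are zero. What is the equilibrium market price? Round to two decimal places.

A representative firm's profit is π_i = q_i(448 - Q) - 74q_i.
Setting ∂π_i/∂q_i = 0 with rivals' quantities fixed: 374 - 2q_i - q_j = 0.
With identical firms every q_j equals q_i, so q_j = q_i and 374 = 3q_i, giving q_i = 374/3.
Total output Q = 748/3, so price P = 448 - 748/3 = 596/3.

198.67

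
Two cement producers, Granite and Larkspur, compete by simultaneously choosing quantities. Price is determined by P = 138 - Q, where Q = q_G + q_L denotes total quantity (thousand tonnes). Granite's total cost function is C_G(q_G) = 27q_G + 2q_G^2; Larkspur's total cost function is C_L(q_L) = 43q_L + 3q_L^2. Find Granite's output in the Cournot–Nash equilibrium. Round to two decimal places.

Granite's profit: π_G = (138 - Q)q_G - (27q_G + 2q_G²). Setting ∂π_G/∂q_G = 0: 111 - 6q_G - (q_L) = 0.
Larkspur's first-order condition: 95 - 8q_L - (q_G) = 0.
Best responses: q_G = (111 - q_L)/6, q_L = (95 - q_G)/8.
Solving the pair: q_G = 793/47, q_L = 459/47.

16.87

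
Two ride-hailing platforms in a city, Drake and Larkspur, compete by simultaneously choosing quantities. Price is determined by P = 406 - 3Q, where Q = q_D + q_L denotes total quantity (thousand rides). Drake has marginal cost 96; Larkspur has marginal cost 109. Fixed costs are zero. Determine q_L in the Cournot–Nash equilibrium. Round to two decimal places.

31.56

Drake's profit: π_D = (406 - 3Q)q_D - (96q_D). Setting ∂π_D/∂q_D = 0: 310 - 6q_D - 3(q_L) = 0.
Larkspur's profit: π_L = (406 - 3Q)q_L - (109q_L). Setting ∂π_L/∂q_L = 0: 297 - 6q_L - 3(q_D) = 0.
Rearranging gives the reaction functions q_D = (310 - 3q_L)/6 and q_L = (297 - 3q_D)/6.
Substituting one into the other gives q_D = 323/9 and q_L = 284/9.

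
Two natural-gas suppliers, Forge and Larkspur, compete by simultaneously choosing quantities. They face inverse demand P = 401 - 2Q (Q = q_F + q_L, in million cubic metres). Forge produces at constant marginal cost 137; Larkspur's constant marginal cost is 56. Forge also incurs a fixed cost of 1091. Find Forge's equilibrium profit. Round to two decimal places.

769.50

Forge's profit: π_F = (401 - 2Q)q_F - (137q_F). Setting ∂π_F/∂q_F = 0: 264 - 4q_F - 2(q_L) = 0.
Larkspur's profit: π_L = (401 - 2Q)q_L - (56q_L). Setting ∂π_L/∂q_L = 0: 345 - 4q_L - 2(q_F) = 0.
Best responses: q_F = (264 - 2q_L)/4, q_L = (345 - 2q_F)/4.
Solving the pair: q_F = 61/2, q_L = 71.
Price P = 401 - 2·(203/2) = 198.
Forge's profit: (198 - 137)·(61/2) - 1091 = 1539/2.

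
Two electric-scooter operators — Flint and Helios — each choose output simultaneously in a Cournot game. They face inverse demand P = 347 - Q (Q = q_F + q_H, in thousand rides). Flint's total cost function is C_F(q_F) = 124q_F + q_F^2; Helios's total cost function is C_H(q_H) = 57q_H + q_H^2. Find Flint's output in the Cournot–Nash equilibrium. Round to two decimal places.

40.13

Flint's profit: π_F = (347 - Q)q_F - (124q_F + q_F²). Setting ∂π_F/∂q_F = 0: 223 - 4q_F - (q_H) = 0.
Helios's profit: π_H = (347 - Q)q_H - (57q_H + q_H²). Setting ∂π_H/∂q_H = 0: 290 - 4q_H - (q_F) = 0.
So q_F = (223 - q_H)/4 and q_H = (290 - q_F)/4.
Substituting one into the other gives q_F = 602/15 and q_H = 937/15.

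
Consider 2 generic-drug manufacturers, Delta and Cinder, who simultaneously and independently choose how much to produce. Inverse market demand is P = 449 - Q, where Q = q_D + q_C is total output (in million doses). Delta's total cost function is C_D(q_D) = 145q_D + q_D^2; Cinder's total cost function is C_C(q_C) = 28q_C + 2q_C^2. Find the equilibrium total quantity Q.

121

Delta's profit: π_D = (449 - Q)q_D - (145q_D + q_D²). Setting ∂π_D/∂q_D = 0: 304 - 4q_D - (q_C) = 0.
Cinder's first-order condition: 421 - 6q_C - (q_D) = 0.
Best responses: q_D = (304 - q_C)/4, q_C = (421 - q_D)/6.
Substituting one into the other gives q_D = 61 and q_C = 60.
Total output Q = 61 + 60 = 121.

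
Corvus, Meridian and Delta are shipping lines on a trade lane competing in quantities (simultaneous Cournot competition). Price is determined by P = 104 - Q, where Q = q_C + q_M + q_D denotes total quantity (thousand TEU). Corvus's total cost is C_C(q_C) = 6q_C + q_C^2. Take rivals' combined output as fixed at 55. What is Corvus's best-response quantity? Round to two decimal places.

10.75

With rivals' combined output fixed at 55, Corvus's profit is π_C = (104 - 55 - q_C)q_C - (6q_C + q_C²) = (49 - q_C)q_C - (6q_C + q_C²).
∂π_C/∂q_C = 43 - 4q_C = 0, so q_C = 43/4.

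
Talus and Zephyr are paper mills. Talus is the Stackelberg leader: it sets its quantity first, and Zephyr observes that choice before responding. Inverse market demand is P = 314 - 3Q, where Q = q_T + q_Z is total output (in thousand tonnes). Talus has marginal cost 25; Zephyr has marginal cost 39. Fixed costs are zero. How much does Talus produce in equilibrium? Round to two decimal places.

50.50

The follower Zephyr best-responds to any q_T: π_Z = (314 - 3Q)q_Z - 39q_Z.
Setting the follower's marginal profit to zero, 275 - 3q_T - 6q_Z = 0, i.e. q_Z = (275 - 3q_T)/6.
Talus substitutes q_Z(q_T) into its own profit: π_T = q_T(314 - 3q_T - (275 - 3q_T)/2) - 25q_T = (353/2 - (3/2)q_T)q_T - 25q_T.
The leader's first-order condition 303/2 - 3q_T = 0 yields q_T = 101/2.
Then q_Z = (275 - 3·(101/2))/6 = 247/12.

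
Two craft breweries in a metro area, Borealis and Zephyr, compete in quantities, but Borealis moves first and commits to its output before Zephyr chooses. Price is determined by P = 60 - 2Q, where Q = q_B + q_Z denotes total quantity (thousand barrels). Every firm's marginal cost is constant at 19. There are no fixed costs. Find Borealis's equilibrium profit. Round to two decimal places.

105.06

Solve by backward induction. Given q_B, the follower Zephyr maximises π_Z = (60 - 2q_B - 2q_Z)q_Z - 19q_Z.
∂π_Z/∂q_Z = 41 - 2q_B - 4q_Z = 0 gives the reaction function q_Z = (41 - 2q_B)/4.
Borealis substitutes q_Z(q_B) into its own profit: π_B = q_B(60 - 2q_B - (41 - 2q_B)/2) - 19q_B = (79/2 - q_B)q_B - 19q_B.
The leader's first-order condition 41/2 - 2q_B = 0 yields q_B = 41/4.
Then q_Z = (41 - 2·(41/4))/4 = 41/8.
Price P = 60 - 2·(123/8) = 117/4.
Borealis's profit: (117/4 - 19)·(41/4) = 1681/16.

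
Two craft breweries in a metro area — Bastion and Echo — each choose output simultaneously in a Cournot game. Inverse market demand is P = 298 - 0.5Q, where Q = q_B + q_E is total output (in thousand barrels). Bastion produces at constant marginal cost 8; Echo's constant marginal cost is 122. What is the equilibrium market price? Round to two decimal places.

Bastion's profit: π_B = (298 - 0.5Q)q_B - (8q_B). Setting ∂π_B/∂q_B = 0: 290 - q_B - (1/2)(q_E) = 0.
Echo's first-order condition: 176 - q_E - (1/2)(q_B) = 0.
So q_B = (290 - (1/2)q_E) and q_E = (176 - (1/2)q_B).
Substituting one into the other gives q_B = 808/3 and q_E = 124/3.
Total output Q = 932/3, so price P = 298 - (1/2)·(932/3) = 428/3.

142.67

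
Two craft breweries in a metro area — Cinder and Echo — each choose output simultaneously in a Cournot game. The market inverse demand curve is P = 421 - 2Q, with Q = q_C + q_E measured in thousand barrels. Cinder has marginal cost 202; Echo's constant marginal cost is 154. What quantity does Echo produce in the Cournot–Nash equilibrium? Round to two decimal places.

52.50

Cinder's profit: π_C = (421 - 2Q)q_C - (202q_C). Setting ∂π_C/∂q_C = 0: 219 - 4q_C - 2(q_E) = 0.
Echo's profit: π_E = (421 - 2Q)q_E - (154q_E). Setting ∂π_E/∂q_E = 0: 267 - 4q_E - 2(q_C) = 0.
Best responses: q_C = (219 - 2q_E)/4, q_E = (267 - 2q_C)/4.
Substituting one into the other gives q_C = 57/2 and q_E = 105/2.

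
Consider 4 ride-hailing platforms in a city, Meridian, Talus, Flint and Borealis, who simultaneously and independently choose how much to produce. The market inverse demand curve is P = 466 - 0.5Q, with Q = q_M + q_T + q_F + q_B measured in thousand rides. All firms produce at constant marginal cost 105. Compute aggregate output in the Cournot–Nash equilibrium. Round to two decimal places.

577.60

Each firm earns π_i = (466 - 0.5Q)q_i - 105q_i.
First-order condition (treating rivals' output as given): 361 - q_i - (1/2)·Σ_{j≠i} q_j = 0.
By symmetry each firm produces the same amount; substituting Σ_{j≠i} q_j = 3q_i yields q_i = 361/(5/2) = 722/5.
Total output Q = 722/5 + 722/5 + 722/5 + 722/5 = 577.6000.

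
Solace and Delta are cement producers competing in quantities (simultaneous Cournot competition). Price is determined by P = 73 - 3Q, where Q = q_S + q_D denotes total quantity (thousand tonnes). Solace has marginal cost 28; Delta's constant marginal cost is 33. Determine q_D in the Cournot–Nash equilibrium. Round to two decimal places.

Solace's profit: π_S = (73 - 3Q)q_S - (28q_S). Setting ∂π_S/∂q_S = 0: 45 - 6q_S - 3(q_D) = 0.
Delta's first-order condition: 40 - 6q_D - 3(q_S) = 0.
So q_S = (45 - 3q_D)/6 and q_D = (40 - 3q_S)/6.
Solving the pair: q_S = 50/9, q_D = 35/9.

3.89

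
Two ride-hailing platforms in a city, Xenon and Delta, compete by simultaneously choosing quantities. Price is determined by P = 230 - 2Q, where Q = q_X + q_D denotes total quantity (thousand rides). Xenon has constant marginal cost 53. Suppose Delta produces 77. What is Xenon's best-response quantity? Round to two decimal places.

With the rival's output fixed at 77, Xenon's profit is π_X = (230 - 2·77 - 2q_X)q_X - (53q_X) = (76 - 2q_X)q_X - (53q_X).
∂π_X/∂q_X = 23 - 4q_X = 0, so q_X = 23/4.

5.75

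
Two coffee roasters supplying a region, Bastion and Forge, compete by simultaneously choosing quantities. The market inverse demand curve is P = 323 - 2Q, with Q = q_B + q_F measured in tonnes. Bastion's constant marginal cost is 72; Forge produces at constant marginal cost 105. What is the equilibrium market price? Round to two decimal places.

Bastion's profit: π_B = (323 - 2Q)q_B - (72q_B). Setting ∂π_B/∂q_B = 0: 251 - 4q_B - 2(q_F) = 0.
Forge's first-order condition: 218 - 4q_F - 2(q_B) = 0.
Rearranging gives the reaction functions q_B = (251 - 2q_F)/4 and q_F = (218 - 2q_B)/4.
Solving the pair: q_B = 142/3, q_F = 185/6.
Total output Q = 469/6, so price P = 323 - 2·(469/6) = 500/3.

166.67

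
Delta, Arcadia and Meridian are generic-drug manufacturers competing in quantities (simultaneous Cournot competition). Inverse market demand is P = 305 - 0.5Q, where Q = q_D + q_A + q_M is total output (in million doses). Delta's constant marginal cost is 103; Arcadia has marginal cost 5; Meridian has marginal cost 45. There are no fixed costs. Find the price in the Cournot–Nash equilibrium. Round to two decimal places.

114.50

Delta's profit: π_D = (305 - 0.5Q)q_D - (103q_D). Setting ∂π_D/∂q_D = 0: 202 - q_D - (1/2)(q_A + q_M) = 0.
Arcadia's first-order condition: 300 - q_A - (1/2)(q_D + q_M) = 0.
Meridian's first-order condition: 260 - q_M - (1/2)(q_D + q_A) = 0.
Adding the 3 conditions: 762 − Q − Q = 0, i.e. Q = 381.
Back-substituting: q_D = (202 − 381/2)/(1/2) = 23, q_A = (300 − 381/2)/(1/2) = 219, q_M = (260 − 381/2)/(1/2) = 139.
Total output Q = 381, so price P = 305 - (1/2)·381 = 229/2.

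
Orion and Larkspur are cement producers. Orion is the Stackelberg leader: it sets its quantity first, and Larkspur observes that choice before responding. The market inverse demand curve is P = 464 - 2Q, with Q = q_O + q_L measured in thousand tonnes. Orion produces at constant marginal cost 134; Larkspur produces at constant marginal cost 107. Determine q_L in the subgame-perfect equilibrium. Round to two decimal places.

51.38

Solve by backward induction. Given q_O, the follower Larkspur maximises π_L = (464 - 2q_O - 2q_L)q_L - 107q_L.
Setting the follower's marginal profit to zero, 357 - 2q_O - 4q_L = 0, i.e. q_L = (357 - 2q_O)/4.
Orion substitutes q_L(q_O) into its own profit: π_O = q_O(464 - 2q_O - (357 - 2q_O)/2) - 134q_O = (571/2 - q_O)q_O - 134q_O.
Maximising: ∂π_O/∂q_O = 303/2 - 2q_O = 0, giving q_O = 303/4.
Then q_L = (357 - 2·(303/4))/4 = 411/8.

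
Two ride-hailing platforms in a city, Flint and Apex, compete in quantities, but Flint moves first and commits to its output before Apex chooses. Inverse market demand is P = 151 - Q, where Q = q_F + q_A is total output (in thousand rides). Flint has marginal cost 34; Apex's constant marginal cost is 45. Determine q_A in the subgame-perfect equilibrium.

Solve by backward induction. Given q_F, the follower Apex maximises π_A = (151 - q_F - q_A)q_A - 45q_A.
Setting the follower's marginal profit to zero, 106 - q_F - 2q_A = 0, i.e. q_A = (106 - q_F)/2.
Flint substitutes q_A(q_F) into its own profit: π_F = q_F(151 - q_F - (106 - q_F)/2) - 34q_F = (98 - (1/2)q_F)q_F - 34q_F.
Leader FOC: 64 - q_F = 0, so q_F = 64.
Then q_A = (106 - 64)/2 = 21.

21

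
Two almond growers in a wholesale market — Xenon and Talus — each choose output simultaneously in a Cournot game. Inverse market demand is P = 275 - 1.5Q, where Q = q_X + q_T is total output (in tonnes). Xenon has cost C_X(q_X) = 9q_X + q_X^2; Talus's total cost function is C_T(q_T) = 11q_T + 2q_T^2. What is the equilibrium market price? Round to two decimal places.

165.67

Xenon's profit: π_X = (275 - 1.5Q)q_X - (9q_X + q_X²). Setting ∂π_X/∂q_X = 0: 266 - 5q_X - (3/2)(q_T) = 0.
Talus's first-order condition: 264 - 7q_T - (3/2)(q_X) = 0.
Rearranging gives the reaction functions q_X = (266 - (3/2)q_T)/5 and q_T = (264 - (3/2)q_X)/7.
Solving the pair: q_X = 44.7634, q_T = 28.1221.
Total output Q = 72.8855, so price P = 275 - (3/2)·72.8855 = 165.6718.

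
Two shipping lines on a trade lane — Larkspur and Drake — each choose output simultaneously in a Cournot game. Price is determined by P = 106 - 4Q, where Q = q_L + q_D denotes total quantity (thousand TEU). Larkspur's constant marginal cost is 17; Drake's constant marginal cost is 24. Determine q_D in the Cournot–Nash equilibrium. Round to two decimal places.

6.25

Larkspur's profit: π_L = (106 - 4Q)q_L - (17q_L). Setting ∂π_L/∂q_L = 0: 89 - 8q_L - 4(q_D) = 0.
Drake's profit: π_D = (106 - 4Q)q_D - (24q_D). Setting ∂π_D/∂q_D = 0: 82 - 8q_D - 4(q_L) = 0.
Rearranging gives the reaction functions q_L = (89 - 4q_D)/8 and q_D = (82 - 4q_L)/8.
Solving the pair: q_L = 8, q_D = 25/4.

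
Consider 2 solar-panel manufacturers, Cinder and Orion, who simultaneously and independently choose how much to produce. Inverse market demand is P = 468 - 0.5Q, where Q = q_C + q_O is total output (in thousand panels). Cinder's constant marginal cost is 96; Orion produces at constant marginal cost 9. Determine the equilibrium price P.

Cinder's profit: π_C = (468 - 0.5Q)q_C - (96q_C). Setting ∂π_C/∂q_C = 0: 372 - q_C - (1/2)(q_O) = 0.
Orion's first-order condition: 459 - q_O - (1/2)(q_C) = 0.
Rearranging gives the reaction functions q_C = (372 - (1/2)q_O) and q_O = (459 - (1/2)q_C).
Substituting one into the other gives q_C = 190 and q_O = 364.
Total output Q = 554, so price P = 468 - (1/2)·554 = 191.

191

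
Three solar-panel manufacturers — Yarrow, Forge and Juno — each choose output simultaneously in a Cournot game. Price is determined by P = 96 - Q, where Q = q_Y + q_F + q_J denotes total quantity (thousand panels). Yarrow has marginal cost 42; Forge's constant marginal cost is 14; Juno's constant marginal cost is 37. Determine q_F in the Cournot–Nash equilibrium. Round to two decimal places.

Yarrow's profit: π_Y = (96 - Q)q_Y - (42q_Y). Setting ∂π_Y/∂q_Y = 0: 54 - 2q_Y - (q_F + q_J) = 0.
Forge's first-order condition: 82 - 2q_F - (q_Y + q_J) = 0.
Juno's first-order condition: 59 - 2q_J - (q_Y + q_F) = 0.
Summing all 3 equations gives 195 − 4Q = 0, hence Q = 195/4.
Back-substituting: q_Y = (54 − 195/4) = 21/4, q_F = (82 − 195/4) = 133/4, q_J = (59 − 195/4) = 41/4.

33.25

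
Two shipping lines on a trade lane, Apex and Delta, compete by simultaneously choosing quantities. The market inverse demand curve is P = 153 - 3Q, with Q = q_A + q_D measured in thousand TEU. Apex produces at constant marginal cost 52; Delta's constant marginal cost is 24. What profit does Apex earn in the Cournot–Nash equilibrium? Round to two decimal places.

Apex's profit: π_A = (153 - 3Q)q_A - (52q_A). Setting ∂π_A/∂q_A = 0: 101 - 6q_A - 3(q_D) = 0.
Delta's profit: π_D = (153 - 3Q)q_D - (24q_D). Setting ∂π_D/∂q_D = 0: 129 - 6q_D - 3(q_A) = 0.
So q_A = (101 - 3q_D)/6 and q_D = (129 - 3q_A)/6.
Substituting one into the other gives q_A = 73/9 and q_D = 157/9.
Price P = 153 - 3·(230/9) = 229/3.
Apex's profit: (229/3 - 52)·(73/9) = 197.3704.

197.37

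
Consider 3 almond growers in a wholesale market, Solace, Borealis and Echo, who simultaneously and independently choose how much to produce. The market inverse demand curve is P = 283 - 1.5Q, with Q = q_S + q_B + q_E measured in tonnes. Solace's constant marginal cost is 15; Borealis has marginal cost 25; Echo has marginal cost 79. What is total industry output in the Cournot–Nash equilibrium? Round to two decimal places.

121.67

Solace's profit: π_S = (283 - 1.5Q)q_S - (15q_S). Setting ∂π_S/∂q_S = 0: 268 - 3q_S - (3/2)(q_B + q_E) = 0.
Borealis's profit: π_B = (283 - 1.5Q)q_B - (25q_B). Setting ∂π_B/∂q_B = 0: 258 - 3q_B - (3/2)(q_S + q_E) = 0.
Echo's profit: π_E = (283 - 1.5Q)q_E - (79q_E). Setting ∂π_E/∂q_E = 0: 204 - 3q_E - (3/2)(q_S + q_B) = 0.
Adding the 3 first-order conditions: 730 − 6Q = 0, so Q = 365/3.
Back-substituting: q_S = (268 − 365/2)/(3/2) = 57, q_B = (258 − 365/2)/(3/2) = 151/3, q_E = (204 − 365/2)/(3/2) = 43/3.
Total output Q = 57 + 151/3 + 43/3 = 365/3.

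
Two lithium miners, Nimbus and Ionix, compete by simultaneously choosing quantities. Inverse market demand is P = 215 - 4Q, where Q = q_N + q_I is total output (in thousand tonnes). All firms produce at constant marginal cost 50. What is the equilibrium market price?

105

A representative firm's profit is π_i = q_i(215 - 4Q) - 50q_i.
First-order condition (treating rivals' output as given): 165 - 8q_i - 4q_j = 0.
With identical firms every q_j equals q_i, so q_j = q_i and 165 = 12q_i, giving q_i = 55/4.
Total output Q = 55/2, so price P = 215 - 4·(55/2) = 105.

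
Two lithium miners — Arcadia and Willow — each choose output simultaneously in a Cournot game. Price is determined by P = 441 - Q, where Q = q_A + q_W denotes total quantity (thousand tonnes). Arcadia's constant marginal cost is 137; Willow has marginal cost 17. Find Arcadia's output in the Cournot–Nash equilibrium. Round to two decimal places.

Arcadia's profit: π_A = (441 - Q)q_A - (137q_A). Setting ∂π_A/∂q_A = 0: 304 - 2q_A - (q_W) = 0.
Willow's profit: π_W = (441 - Q)q_W - (17q_W). Setting ∂π_W/∂q_W = 0: 424 - 2q_W - (q_A) = 0.
So q_A = (304 - q_W)/2 and q_W = (424 - q_A)/2.
Substituting one into the other gives q_A = 184/3 and q_W = 544/3.

61.33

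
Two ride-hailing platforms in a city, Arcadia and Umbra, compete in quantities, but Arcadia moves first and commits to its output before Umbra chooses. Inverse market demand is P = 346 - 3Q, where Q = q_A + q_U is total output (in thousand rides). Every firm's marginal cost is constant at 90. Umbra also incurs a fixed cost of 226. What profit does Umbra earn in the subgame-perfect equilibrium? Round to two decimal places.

Solve by backward induction. Given q_A, the follower Umbra maximises π_U = (346 - 3q_A - 3q_U)q_U - 90q_U.
Follower FOC: 256 - 3q_A - 6q_U = 0, so q_U(q_A) = (256 - 3q_A)/6.
Arcadia substitutes q_U(q_A) into its own profit: π_A = q_A(346 - 3q_A - (256 - 3q_A)/2) - 90q_A = (218 - (3/2)q_A)q_A - 90q_A.
Maximising: ∂π_A/∂q_A = 128 - 3q_A = 0, giving q_A = 128/3.
Then q_U = (256 - 3·(128/3))/6 = 64/3.
Price P = 346 - 3·64 = 154.
Umbra's profit: (154 - 90)·(64/3) - 226 = 1139.3333.

1139.33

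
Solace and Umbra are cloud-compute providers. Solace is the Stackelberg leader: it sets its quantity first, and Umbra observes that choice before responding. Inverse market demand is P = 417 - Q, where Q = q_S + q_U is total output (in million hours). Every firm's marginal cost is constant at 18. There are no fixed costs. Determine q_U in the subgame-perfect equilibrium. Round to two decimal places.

Solve by backward induction. Given q_S, the follower Umbra maximises π_U = (417 - q_S - q_U)q_U - 18q_U.
Setting the follower's marginal profit to zero, 399 - q_S - 2q_U = 0, i.e. q_U = (399 - q_S)/2.
Solace substitutes q_U(q_S) into its own profit: π_S = q_S(417 - q_S - (399 - q_S)/2) - 18q_S = (435/2 - (1/2)q_S)q_S - 18q_S.
The leader's first-order condition 399/2 - q_S = 0 yields q_S = 399/2.
Then q_U = (399 - 399/2)/2 = 399/4.

99.75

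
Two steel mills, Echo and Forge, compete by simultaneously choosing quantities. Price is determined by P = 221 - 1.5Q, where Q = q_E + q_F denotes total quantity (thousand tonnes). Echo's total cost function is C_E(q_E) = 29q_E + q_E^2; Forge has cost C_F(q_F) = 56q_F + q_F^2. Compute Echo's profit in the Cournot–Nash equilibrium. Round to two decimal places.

Echo's profit: π_E = (221 - 1.5Q)q_E - (29q_E + q_E²). Setting ∂π_E/∂q_E = 0: 192 - 5q_E - (3/2)(q_F) = 0.
Forge's profit: π_F = (221 - 1.5Q)q_F - (56q_F + q_F²). Setting ∂π_F/∂q_F = 0: 165 - 5q_F - (3/2)(q_E) = 0.
Rearranging gives the reaction functions q_E = (192 - (3/2)q_F)/5 and q_F = (165 - (3/2)q_E)/5.
Solving the pair: q_E = 31.3187, q_F = 23.6044.
Price P = 221 - (3/2)·(714/13) = 1802/13.
Echo's profit: (1802/13)·31.3187 - 29·31.3187 - 31.3187² = 2452.1495.

2452.15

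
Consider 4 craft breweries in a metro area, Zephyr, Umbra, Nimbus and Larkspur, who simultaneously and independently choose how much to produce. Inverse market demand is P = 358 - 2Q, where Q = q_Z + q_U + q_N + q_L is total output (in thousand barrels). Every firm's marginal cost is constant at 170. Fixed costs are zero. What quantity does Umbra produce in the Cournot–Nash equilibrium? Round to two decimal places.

A representative firm's profit is π_i = q_i(358 - 2Q) - 170q_i.
First-order condition (treating rivals' output as given): 188 - 4q_i - 2·Σ_{j≠i} q_j = 0.
By symmetry each firm produces the same amount; substituting Σ_{j≠i} q_j = 3q_i yields q_i = 188/10 = 94/5.

18.80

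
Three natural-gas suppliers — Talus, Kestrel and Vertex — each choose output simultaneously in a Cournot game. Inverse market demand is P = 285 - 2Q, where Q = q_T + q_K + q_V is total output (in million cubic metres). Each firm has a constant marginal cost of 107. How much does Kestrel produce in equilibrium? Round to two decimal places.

22.25

A representative firm's profit is π_i = q_i(285 - 2Q) - 107q_i.
First-order condition (treating rivals' output as given): 178 - 4q_i - 2·Σ_{j≠i} q_j = 0.
By symmetry each firm produces the same amount; substituting Σ_{j≠i} q_j = 2q_i yields q_i = 178/8 = 89/4.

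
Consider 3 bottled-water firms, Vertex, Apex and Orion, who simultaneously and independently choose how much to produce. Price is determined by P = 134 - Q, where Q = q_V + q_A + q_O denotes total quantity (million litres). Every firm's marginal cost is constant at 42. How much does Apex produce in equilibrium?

23

A representative firm's profit is π_i = q_i(134 - Q) - 42q_i.
Setting ∂π_i/∂q_i = 0 with rivals' quantities fixed: 92 - 2q_i - Σ_{j≠i} q_j = 0.
By symmetry each firm produces the same amount; substituting Σ_{j≠i} q_j = 2q_i yields q_i = 92/4 = 23.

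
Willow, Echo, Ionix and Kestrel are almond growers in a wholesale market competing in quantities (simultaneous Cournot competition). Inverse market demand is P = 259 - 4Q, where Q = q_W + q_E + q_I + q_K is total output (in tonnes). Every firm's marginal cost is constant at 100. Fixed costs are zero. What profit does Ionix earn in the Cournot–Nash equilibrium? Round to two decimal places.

252.81

A representative firm's profit is π_i = q_i(259 - 4Q) - 100q_i.
First-order condition (treating rivals' output as given): 159 - 8q_i - 4·Σ_{j≠i} q_j = 0.
With identical firms every q_j equals q_i, so Σ_{j≠i} q_j = 3q_i and 159 = 20q_i, giving q_i = 159/20.
Price P = 259 - 4·(159/5) = 659/5.
Ionix's profit: (659/5 - 100)·(159/20) = 252.8100.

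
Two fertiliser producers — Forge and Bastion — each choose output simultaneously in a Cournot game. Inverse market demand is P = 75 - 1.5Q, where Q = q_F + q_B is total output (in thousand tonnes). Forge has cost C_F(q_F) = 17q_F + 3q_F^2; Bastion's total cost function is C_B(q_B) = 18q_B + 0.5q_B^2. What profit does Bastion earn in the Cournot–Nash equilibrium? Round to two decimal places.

318.64

Forge's profit: π_F = (75 - 1.5Q)q_F - (17q_F + 3q_F²). Setting ∂π_F/∂q_F = 0: 58 - 9q_F - (3/2)(q_B) = 0.
Bastion's profit: π_B = (75 - 1.5Q)q_B - (18q_B + (1/2)q_B²). Setting ∂π_B/∂q_B = 0: 57 - 4q_B - (3/2)(q_F) = 0.
So q_F = (58 - (3/2)q_B)/9 and q_B = (57 - (3/2)q_F)/4.
Solving the pair: q_F = 586/135, q_B = 568/45.
Price P = 75 - (3/2)·(458/27) = 446/9.
Bastion's profit: (446/9)·(568/45) - 18·(568/45) - (1/2)(568/45)² = 318.6410.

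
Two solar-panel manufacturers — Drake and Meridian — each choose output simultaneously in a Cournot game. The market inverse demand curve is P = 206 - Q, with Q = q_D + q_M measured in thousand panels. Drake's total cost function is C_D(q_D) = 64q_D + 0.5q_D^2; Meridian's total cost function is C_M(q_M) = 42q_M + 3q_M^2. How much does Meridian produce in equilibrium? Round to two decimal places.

15.22

Drake's profit: π_D = (206 - Q)q_D - (64q_D + (1/2)q_D²). Setting ∂π_D/∂q_D = 0: 142 - 3q_D - (q_M) = 0.
Meridian's profit: π_M = (206 - Q)q_M - (42q_M + 3q_M²). Setting ∂π_M/∂q_M = 0: 164 - 8q_M - (q_D) = 0.
So q_D = (142 - q_M)/3 and q_M = (164 - q_D)/8.
Solving the pair: q_D = 972/23, q_M = 350/23.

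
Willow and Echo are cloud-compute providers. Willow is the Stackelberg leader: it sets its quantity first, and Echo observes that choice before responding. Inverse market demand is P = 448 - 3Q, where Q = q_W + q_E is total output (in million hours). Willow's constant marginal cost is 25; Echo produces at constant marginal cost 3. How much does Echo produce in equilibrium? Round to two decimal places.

40.75

Solve by backward induction. Given q_W, the follower Echo maximises π_E = (448 - 3q_W - 3q_E)q_E - 3q_E.
∂π_E/∂q_E = 445 - 3q_W - 6q_E = 0 gives the reaction function q_E = (445 - 3q_W)/6.
The leader anticipates this reaction. Substituting into P = 448 - 3Q gives P = 451/2 - (3/2)q_W, so π_W = (451/2 - (3/2)q_W)q_W - 25q_W.
The leader's first-order condition 401/2 - 3q_W = 0 yields q_W = 401/6.
Then q_E = (445 - 3·(401/6))/6 = 163/4.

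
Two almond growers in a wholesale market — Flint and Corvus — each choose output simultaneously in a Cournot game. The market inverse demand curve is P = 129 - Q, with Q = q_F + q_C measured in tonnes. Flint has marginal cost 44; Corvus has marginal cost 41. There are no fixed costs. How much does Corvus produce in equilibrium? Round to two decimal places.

30.33

Flint's profit: π_F = (129 - Q)q_F - (44q_F). Setting ∂π_F/∂q_F = 0: 85 - 2q_F - (q_C) = 0.
Corvus's profit: π_C = (129 - Q)q_C - (41q_C). Setting ∂π_C/∂q_C = 0: 88 - 2q_C - (q_F) = 0.
So q_F = (85 - q_C)/2 and q_C = (88 - q_F)/2.
Substituting one into the other gives q_F = 82/3 and q_C = 91/3.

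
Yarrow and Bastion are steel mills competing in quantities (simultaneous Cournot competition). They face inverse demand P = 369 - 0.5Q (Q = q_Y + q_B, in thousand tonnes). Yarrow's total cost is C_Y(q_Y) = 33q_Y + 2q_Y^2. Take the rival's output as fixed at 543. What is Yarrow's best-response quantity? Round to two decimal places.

With the rival's output fixed at 543, Yarrow's profit is π_Y = (369 - (1/2)·543 - (1/2)q_Y)q_Y - (33q_Y + 2q_Y²) = (195/2 - (1/2)q_Y)q_Y - (33q_Y + 2q_Y²).
∂π_Y/∂q_Y = 129/2 - 5q_Y = 0, so q_Y = 129/10.

12.90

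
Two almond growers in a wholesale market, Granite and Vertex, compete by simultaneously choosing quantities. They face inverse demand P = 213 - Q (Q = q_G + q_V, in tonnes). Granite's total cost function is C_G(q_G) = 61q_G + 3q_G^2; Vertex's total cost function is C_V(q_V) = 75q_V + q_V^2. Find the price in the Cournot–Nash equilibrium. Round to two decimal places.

167.13

Granite's profit: π_G = (213 - Q)q_G - (61q_G + 3q_G²). Setting ∂π_G/∂q_G = 0: 152 - 8q_G - (q_V) = 0.
Vertex's profit: π_V = (213 - Q)q_V - (75q_V + q_V²). Setting ∂π_V/∂q_V = 0: 138 - 4q_V - (q_G) = 0.
Rearranging gives the reaction functions q_G = (152 - q_V)/8 and q_V = (138 - q_G)/4.
Solving the pair: q_G = 470/31, q_V = 952/31.
Total output Q = 1422/31, so price P = 213 - 1422/31 = 167.1290.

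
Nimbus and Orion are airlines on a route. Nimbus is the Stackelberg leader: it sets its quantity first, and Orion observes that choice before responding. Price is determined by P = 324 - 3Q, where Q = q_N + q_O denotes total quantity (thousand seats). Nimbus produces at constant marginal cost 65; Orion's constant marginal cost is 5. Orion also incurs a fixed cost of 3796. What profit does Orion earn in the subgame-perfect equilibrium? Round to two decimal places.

219.02

The follower Orion best-responds to any q_N: π_O = (324 - 3Q)q_O - 5q_O.
∂π_O/∂q_O = 319 - 3q_N - 6q_O = 0 gives the reaction function q_O = (319 - 3q_N)/6.
Nimbus substitutes q_O(q_N) into its own profit: π_N = q_N(324 - 3q_N - (319 - 3q_N)/2) - 65q_N = (329/2 - (3/2)q_N)q_N - 65q_N.
The leader's first-order condition 199/2 - 3q_N = 0 yields q_N = 199/6.
Then q_O = (319 - 3·(199/6))/6 = 439/12.
Price P = 324 - 3·(279/4) = 459/4.
Orion's profit: (459/4 - 5)·(439/12) - 3796 = 219.0208.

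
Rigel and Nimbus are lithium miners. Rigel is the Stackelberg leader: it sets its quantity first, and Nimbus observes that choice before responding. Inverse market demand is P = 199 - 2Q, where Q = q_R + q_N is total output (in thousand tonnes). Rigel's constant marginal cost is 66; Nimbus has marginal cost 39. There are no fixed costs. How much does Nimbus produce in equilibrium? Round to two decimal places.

26.75

The follower Nimbus best-responds to any q_R: π_N = (199 - 2Q)q_N - 39q_N.
∂π_N/∂q_N = 160 - 2q_R - 4q_N = 0 gives the reaction function q_N = (160 - 2q_R)/4.
The leader anticipates this reaction. Substituting into P = 199 - 2Q gives P = 119 - q_R, so π_R = (119 - q_R)q_R - 66q_R.
Maximising: ∂π_R/∂q_R = 53 - 2q_R = 0, giving q_R = 53/2.
Then q_N = (160 - 2·(53/2))/4 = 107/4.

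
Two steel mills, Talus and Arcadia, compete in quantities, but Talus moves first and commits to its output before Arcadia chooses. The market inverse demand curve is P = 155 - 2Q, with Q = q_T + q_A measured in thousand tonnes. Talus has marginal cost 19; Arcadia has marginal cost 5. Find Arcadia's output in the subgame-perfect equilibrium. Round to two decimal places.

The follower Arcadia best-responds to any q_T: π_A = (155 - 2Q)q_A - 5q_A.
Setting the follower's marginal profit to zero, 150 - 2q_T - 4q_A = 0, i.e. q_A = (150 - 2q_T)/4.
Talus substitutes q_A(q_T) into its own profit: π_T = q_T(155 - 2q_T - (150 - 2q_T)/2) - 19q_T = (80 - q_T)q_T - 19q_T.
The leader's first-order condition 61 - 2q_T = 0 yields q_T = 61/2.
Then q_A = (150 - 2·(61/2))/4 = 89/4.

22.25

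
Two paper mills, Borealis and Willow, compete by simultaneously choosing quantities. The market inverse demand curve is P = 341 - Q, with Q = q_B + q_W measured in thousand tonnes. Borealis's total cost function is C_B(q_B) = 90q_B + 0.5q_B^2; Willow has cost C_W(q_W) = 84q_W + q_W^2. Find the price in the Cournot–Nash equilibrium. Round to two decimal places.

225.82

Borealis's profit: π_B = (341 - Q)q_B - (90q_B + (1/2)q_B²). Setting ∂π_B/∂q_B = 0: 251 - 3q_B - (q_W) = 0.
Willow's first-order condition: 257 - 4q_W - (q_B) = 0.
Best responses: q_B = (251 - q_W)/3, q_W = (257 - q_B)/4.
Solving the pair: q_B = 747/11, q_W = 520/11.
Total output Q = 1267/11, so price P = 341 - 1267/11 = 225.8182.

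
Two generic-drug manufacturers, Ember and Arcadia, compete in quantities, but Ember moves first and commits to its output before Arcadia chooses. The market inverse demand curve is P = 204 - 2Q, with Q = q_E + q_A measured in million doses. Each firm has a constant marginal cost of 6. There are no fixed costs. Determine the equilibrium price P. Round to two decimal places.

The follower Arcadia best-responds to any q_E: π_A = (204 - 2Q)q_A - 6q_A.
Setting the follower's marginal profit to zero, 198 - 2q_E - 4q_A = 0, i.e. q_A = (198 - 2q_E)/4.
Ember substitutes q_A(q_E) into its own profit: π_E = q_E(204 - 2q_E - (198 - 2q_E)/2) - 6q_E = (105 - q_E)q_E - 6q_E.
Leader FOC: 99 - 2q_E = 0, so q_E = 99/2.
Then q_A = (198 - 2·(99/2))/4 = 99/4.
Total output Q = 297/4, so price P = 204 - 2·(297/4) = 111/2.

55.50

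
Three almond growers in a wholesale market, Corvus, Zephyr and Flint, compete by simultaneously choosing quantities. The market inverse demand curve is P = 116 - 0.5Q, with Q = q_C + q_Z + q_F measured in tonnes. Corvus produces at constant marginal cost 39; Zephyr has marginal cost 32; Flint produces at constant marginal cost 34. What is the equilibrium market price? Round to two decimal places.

Corvus's profit: π_C = (116 - 0.5Q)q_C - (39q_C). Setting ∂π_C/∂q_C = 0: 77 - q_C - (1/2)(q_Z + q_F) = 0.
Zephyr's first-order condition: 84 - q_Z - (1/2)(q_C + q_F) = 0.
Flint's first-order condition: 82 - q_F - (1/2)(q_C + q_Z) = 0.
Summing all 3 equations gives 243 − 2Q = 0, hence Q = 243/2.
Back-substituting: q_C = (77 − 243/4)/(1/2) = 65/2, q_Z = (84 − 243/4)/(1/2) = 93/2, q_F = (82 − 243/4)/(1/2) = 85/2.
Total output Q = 243/2, so price P = 116 - (1/2)·(243/2) = 221/4.

55.25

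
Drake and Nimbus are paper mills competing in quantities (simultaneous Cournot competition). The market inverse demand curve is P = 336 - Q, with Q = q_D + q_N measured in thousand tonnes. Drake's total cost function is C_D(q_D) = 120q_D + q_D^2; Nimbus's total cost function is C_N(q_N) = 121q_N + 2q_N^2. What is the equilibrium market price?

Drake's profit: π_D = (336 - Q)q_D - (120q_D + q_D²). Setting ∂π_D/∂q_D = 0: 216 - 4q_D - (q_N) = 0.
Nimbus's profit: π_N = (336 - Q)q_N - (121q_N + 2q_N²). Setting ∂π_N/∂q_N = 0: 215 - 6q_N - (q_D) = 0.
Best responses: q_D = (216 - q_N)/4, q_N = (215 - q_D)/6.
Solving the pair: q_D = 47, q_N = 28.
Total output Q = 75, so price P = 336 - 75 = 261.

261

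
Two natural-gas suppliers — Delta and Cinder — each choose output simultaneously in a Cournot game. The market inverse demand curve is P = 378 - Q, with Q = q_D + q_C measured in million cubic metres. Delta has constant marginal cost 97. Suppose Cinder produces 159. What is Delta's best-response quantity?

61

With the rival's output fixed at 159, Delta's profit is π_D = (378 - 159 - q_D)q_D - (97q_D) = (219 - q_D)q_D - (97q_D).
∂π_D/∂q_D = 122 - 2q_D = 0, so q_D = 61.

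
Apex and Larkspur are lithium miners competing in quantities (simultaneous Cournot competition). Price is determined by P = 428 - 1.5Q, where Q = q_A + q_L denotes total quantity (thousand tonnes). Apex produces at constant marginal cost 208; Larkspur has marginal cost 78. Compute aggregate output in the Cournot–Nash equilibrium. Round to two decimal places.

Apex's profit: π_A = (428 - 1.5Q)q_A - (208q_A). Setting ∂π_A/∂q_A = 0: 220 - 3q_A - (3/2)(q_L) = 0.
Larkspur's first-order condition: 350 - 3q_L - (3/2)(q_A) = 0.
Rearranging gives the reaction functions q_A = (220 - (3/2)q_L)/3 and q_L = (350 - (3/2)q_A)/3.
Solving the pair: q_A = 20, q_L = 320/3.
Total output Q = 20 + 320/3 = 380/3.

126.67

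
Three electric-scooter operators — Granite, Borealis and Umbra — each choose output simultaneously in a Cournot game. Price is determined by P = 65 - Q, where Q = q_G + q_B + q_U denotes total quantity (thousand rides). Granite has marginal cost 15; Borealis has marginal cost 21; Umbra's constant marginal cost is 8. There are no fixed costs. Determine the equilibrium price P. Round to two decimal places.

Granite's profit: π_G = (65 - Q)q_G - (15q_G). Setting ∂π_G/∂q_G = 0: 50 - 2q_G - (q_B + q_U) = 0.
Borealis's first-order condition: 44 - 2q_B - (q_G + q_U) = 0.
Umbra's profit: π_U = (65 - Q)q_U - (8q_U). Setting ∂π_U/∂q_U = 0: 57 - 2q_U - (q_G + q_B) = 0.
Adding the 3 first-order conditions: 151 − 4Q = 0, so Q = 151/4.
Back-substituting: q_G = (50 − 151/4) = 49/4, q_B = (44 − 151/4) = 25/4, q_U = (57 − 151/4) = 77/4.
Total output Q = 151/4, so price P = 65 - 151/4 = 109/4.

27.25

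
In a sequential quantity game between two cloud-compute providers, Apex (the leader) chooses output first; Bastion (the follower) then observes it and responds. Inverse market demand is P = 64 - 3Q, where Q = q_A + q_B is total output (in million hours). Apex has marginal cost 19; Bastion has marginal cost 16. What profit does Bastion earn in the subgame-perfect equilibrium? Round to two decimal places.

60.75

The follower Bastion best-responds to any q_A: π_B = (64 - 3Q)q_B - 16q_B.
∂π_B/∂q_B = 48 - 3q_A - 6q_B = 0 gives the reaction function q_B = (48 - 3q_A)/6.
The leader anticipates this reaction. Substituting into P = 64 - 3Q gives P = 40 - (3/2)q_A, so π_A = (40 - (3/2)q_A)q_A - 19q_A.
Leader FOC: 21 - 3q_A = 0, so q_A = 7.
Then q_B = (48 - 3·7)/6 = 9/2.
Price P = 64 - 3·(23/2) = 59/2.
Bastion's profit: (59/2 - 16)·(9/2) = 243/4.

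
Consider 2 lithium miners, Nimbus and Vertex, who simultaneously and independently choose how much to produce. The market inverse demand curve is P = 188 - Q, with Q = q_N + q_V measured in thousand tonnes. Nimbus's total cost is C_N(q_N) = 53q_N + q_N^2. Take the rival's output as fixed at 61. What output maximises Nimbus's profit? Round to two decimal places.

18.50

With the rival's output fixed at 61, Nimbus's profit is π_N = (188 - 61 - q_N)q_N - (53q_N + q_N²) = (127 - q_N)q_N - (53q_N + q_N²).
∂π_N/∂q_N = 74 - 4q_N = 0, so q_N = 37/2.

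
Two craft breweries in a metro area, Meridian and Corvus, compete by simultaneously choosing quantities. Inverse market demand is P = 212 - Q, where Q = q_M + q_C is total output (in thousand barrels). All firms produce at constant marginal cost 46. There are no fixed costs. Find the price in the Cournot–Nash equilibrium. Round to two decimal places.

Each firm earns π_i = (212 - Q)q_i - 46q_i.
Setting ∂π_i/∂q_i = 0 with rivals' quantities fixed: 166 - 2q_i - q_j = 0.
By symmetry each firm produces the same amount; substituting q_j = q_i yields q_i = 166/3.
Total output Q = 332/3, so price P = 212 - 332/3 = 304/3.

101.33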